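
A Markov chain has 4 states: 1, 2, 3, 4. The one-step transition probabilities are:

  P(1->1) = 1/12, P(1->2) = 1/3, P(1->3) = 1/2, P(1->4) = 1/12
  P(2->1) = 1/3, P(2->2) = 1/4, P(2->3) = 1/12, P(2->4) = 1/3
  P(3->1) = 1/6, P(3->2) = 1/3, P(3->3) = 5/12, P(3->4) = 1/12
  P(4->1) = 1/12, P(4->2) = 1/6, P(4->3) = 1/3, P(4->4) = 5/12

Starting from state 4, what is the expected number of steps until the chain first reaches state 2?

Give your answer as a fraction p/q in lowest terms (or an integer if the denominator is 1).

Answer: 4

Derivation:
Let h_i = expected steps to first reach 2 from state i.
Boundary: h_2 = 0.
First-step equations for the other states:
  h_1 = 1 + 1/12*h_1 + 1/3*h_2 + 1/2*h_3 + 1/12*h_4
  h_3 = 1 + 1/6*h_1 + 1/3*h_2 + 5/12*h_3 + 1/12*h_4
  h_4 = 1 + 1/12*h_1 + 1/6*h_2 + 1/3*h_3 + 5/12*h_4

Substituting h_2 = 0 and rearranging gives the linear system (I - Q) h = 1:
  [11/12, -1/2, -1/12] . (h_1, h_3, h_4) = 1
  [-1/6, 7/12, -1/12] . (h_1, h_3, h_4) = 1
  [-1/12, -1/3, 7/12] . (h_1, h_3, h_4) = 1

Solving yields:
  h_1 = 16/5
  h_3 = 16/5
  h_4 = 4

Starting state is 4, so the expected hitting time is h_4 = 4.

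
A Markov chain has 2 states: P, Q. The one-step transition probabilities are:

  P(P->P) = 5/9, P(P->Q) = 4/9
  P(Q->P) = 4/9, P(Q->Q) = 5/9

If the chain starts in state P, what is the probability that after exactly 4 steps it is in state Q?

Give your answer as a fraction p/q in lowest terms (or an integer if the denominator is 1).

Answer: 3280/6561

Derivation:
Computing P^4 by repeated multiplication:
P^1 =
  P: [5/9, 4/9]
  Q: [4/9, 5/9]
P^2 =
  P: [41/81, 40/81]
  Q: [40/81, 41/81]
P^3 =
  P: [365/729, 364/729]
  Q: [364/729, 365/729]
P^4 =
  P: [3281/6561, 3280/6561]
  Q: [3280/6561, 3281/6561]

(P^4)[P -> Q] = 3280/6561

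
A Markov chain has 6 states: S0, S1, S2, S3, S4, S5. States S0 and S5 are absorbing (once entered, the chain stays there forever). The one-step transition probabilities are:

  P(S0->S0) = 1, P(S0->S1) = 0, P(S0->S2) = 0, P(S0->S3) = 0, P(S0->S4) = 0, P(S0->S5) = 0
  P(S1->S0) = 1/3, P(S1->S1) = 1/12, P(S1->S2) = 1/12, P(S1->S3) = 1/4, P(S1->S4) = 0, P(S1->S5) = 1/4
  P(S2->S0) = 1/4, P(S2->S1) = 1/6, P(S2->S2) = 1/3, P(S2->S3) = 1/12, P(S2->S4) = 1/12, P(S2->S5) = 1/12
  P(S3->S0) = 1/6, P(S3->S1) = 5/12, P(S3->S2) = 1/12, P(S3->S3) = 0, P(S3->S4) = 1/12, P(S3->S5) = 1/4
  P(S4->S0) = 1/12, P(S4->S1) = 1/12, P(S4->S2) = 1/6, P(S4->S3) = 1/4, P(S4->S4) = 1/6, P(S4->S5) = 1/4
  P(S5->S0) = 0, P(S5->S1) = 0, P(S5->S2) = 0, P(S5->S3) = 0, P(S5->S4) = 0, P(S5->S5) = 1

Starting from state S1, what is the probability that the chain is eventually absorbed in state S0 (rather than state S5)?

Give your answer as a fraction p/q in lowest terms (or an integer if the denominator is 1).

Answer: 1527/2762

Derivation:
Let a_i = P(absorbed in S0 | start in state i).
Boundary conditions: a_S0 = 1, a_S5 = 0.
For each transient state i, a_i = sum_j P(i->j) * a_j:
  a_S1 = 1/3*a_S0 + 1/12*a_S1 + 1/12*a_S2 + 1/4*a_S3 + 0*a_S4 + 1/4*a_S5
  a_S2 = 1/4*a_S0 + 1/6*a_S1 + 1/3*a_S2 + 1/12*a_S3 + 1/12*a_S4 + 1/12*a_S5
  a_S3 = 1/6*a_S0 + 5/12*a_S1 + 1/12*a_S2 + 0*a_S3 + 1/12*a_S4 + 1/4*a_S5
  a_S4 = 1/12*a_S0 + 1/12*a_S1 + 1/6*a_S2 + 1/4*a_S3 + 1/6*a_S4 + 1/4*a_S5

Substituting a_S0 = 1 and a_S5 = 0, rearrange to (I - Q) a = r where r[i] = P(i -> S0):
  [11/12, -1/12, -1/4, 0] . (a_S1, a_S2, a_S3, a_S4) = 1/3
  [-1/6, 2/3, -1/12, -1/12] . (a_S1, a_S2, a_S3, a_S4) = 1/4
  [-5/12, -1/12, 1, -1/12] . (a_S1, a_S2, a_S3, a_S4) = 1/6
  [-1/12, -1/6, -1/4, 5/6] . (a_S1, a_S2, a_S3, a_S4) = 1/12

Solving yields:
  a_S1 = 1527/2762
  a_S2 = 866/1381
  a_S3 = 1339/2762
  a_S4 = 1177/2762

Starting state is S1, so the absorption probability is a_S1 = 1527/2762.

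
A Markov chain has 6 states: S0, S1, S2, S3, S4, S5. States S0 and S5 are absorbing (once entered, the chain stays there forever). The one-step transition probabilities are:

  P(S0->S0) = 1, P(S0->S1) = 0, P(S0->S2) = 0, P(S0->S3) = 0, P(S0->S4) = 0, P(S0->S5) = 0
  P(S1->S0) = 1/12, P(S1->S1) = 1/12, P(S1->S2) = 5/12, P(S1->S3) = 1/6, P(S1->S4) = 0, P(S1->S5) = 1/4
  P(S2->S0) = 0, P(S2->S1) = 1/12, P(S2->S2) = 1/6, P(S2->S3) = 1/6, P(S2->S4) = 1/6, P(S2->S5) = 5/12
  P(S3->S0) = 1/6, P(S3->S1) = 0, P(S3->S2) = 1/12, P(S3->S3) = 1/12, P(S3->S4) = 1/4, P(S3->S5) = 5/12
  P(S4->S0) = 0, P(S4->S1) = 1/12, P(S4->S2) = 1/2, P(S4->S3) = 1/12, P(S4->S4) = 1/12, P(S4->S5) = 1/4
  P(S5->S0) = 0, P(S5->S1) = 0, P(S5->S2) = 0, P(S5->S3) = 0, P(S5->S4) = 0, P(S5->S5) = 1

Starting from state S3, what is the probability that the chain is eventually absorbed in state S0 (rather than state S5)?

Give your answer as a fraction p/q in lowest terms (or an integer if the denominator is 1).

Answer: 2087/10016

Derivation:
Let a_i = P(absorbed in S0 | start in state i).
Boundary conditions: a_S0 = 1, a_S5 = 0.
For each transient state i, a_i = sum_j P(i->j) * a_j:
  a_S1 = 1/12*a_S0 + 1/12*a_S1 + 5/12*a_S2 + 1/6*a_S3 + 0*a_S4 + 1/4*a_S5
  a_S2 = 0*a_S0 + 1/12*a_S1 + 1/6*a_S2 + 1/6*a_S3 + 1/6*a_S4 + 5/12*a_S5
  a_S3 = 1/6*a_S0 + 0*a_S1 + 1/12*a_S2 + 1/12*a_S3 + 1/4*a_S4 + 5/12*a_S5
  a_S4 = 0*a_S0 + 1/12*a_S1 + 1/2*a_S2 + 1/12*a_S3 + 1/12*a_S4 + 1/4*a_S5

Substituting a_S0 = 1 and a_S5 = 0, rearrange to (I - Q) a = r where r[i] = P(i -> S0):
  [11/12, -5/12, -1/6, 0] . (a_S1, a_S2, a_S3, a_S4) = 1/12
  [-1/12, 5/6, -1/6, -1/6] . (a_S1, a_S2, a_S3, a_S4) = 0
  [0, -1/12, 11/12, -1/4] . (a_S1, a_S2, a_S3, a_S4) = 1/6
  [-1/12, -1/2, -1/12, 11/12] . (a_S1, a_S2, a_S3, a_S4) = 0

Solving yields:
  a_S1 = 405/2504
  a_S2 = 363/5008
  a_S3 = 2087/10016
  a_S4 = 733/10016

Starting state is S3, so the absorption probability is a_S3 = 2087/10016.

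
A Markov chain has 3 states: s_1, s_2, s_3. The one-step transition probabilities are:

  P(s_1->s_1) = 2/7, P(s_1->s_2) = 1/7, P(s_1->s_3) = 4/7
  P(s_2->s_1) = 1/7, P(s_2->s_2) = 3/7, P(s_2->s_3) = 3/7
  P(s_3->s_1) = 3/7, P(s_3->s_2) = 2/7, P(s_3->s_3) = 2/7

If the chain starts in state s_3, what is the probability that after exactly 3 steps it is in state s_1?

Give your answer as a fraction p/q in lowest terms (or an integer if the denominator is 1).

Computing P^3 by repeated multiplication:
P^1 =
  s_1: [2/7, 1/7, 4/7]
  s_2: [1/7, 3/7, 3/7]
  s_3: [3/7, 2/7, 2/7]
P^2 =
  s_1: [17/49, 13/49, 19/49]
  s_2: [2/7, 16/49, 19/49]
  s_3: [2/7, 13/49, 22/49]
P^3 =
  s_1: [104/343, 94/343, 145/343]
  s_2: [101/343, 100/343, 142/343]
  s_3: [107/343, 97/343, 139/343]

(P^3)[s_3 -> s_1] = 107/343

Answer: 107/343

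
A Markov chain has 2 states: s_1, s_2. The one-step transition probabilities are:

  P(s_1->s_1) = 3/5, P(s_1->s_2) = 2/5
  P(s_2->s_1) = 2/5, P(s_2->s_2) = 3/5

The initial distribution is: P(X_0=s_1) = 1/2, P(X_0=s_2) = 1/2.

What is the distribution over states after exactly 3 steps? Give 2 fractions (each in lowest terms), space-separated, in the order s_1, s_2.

Answer: 1/2 1/2

Derivation:
Propagating the distribution step by step (d_{t+1} = d_t * P):
d_0 = (s_1=1/2, s_2=1/2)
  d_1[s_1] = 1/2*3/5 + 1/2*2/5 = 1/2
  d_1[s_2] = 1/2*2/5 + 1/2*3/5 = 1/2
d_1 = (s_1=1/2, s_2=1/2)
  d_2[s_1] = 1/2*3/5 + 1/2*2/5 = 1/2
  d_2[s_2] = 1/2*2/5 + 1/2*3/5 = 1/2
d_2 = (s_1=1/2, s_2=1/2)
  d_3[s_1] = 1/2*3/5 + 1/2*2/5 = 1/2
  d_3[s_2] = 1/2*2/5 + 1/2*3/5 = 1/2
d_3 = (s_1=1/2, s_2=1/2)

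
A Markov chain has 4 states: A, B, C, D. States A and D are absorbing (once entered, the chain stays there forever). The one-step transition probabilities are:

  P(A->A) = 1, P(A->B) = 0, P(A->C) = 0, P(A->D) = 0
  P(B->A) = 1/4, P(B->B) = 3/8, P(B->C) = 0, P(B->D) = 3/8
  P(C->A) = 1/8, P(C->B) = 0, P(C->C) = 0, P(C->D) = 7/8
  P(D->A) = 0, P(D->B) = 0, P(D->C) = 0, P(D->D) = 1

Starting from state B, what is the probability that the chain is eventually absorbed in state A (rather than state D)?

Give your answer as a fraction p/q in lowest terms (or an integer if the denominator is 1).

Let a_i = P(absorbed in A | start in state i).
Boundary conditions: a_A = 1, a_D = 0.
For each transient state i, a_i = sum_j P(i->j) * a_j:
  a_B = 1/4*a_A + 3/8*a_B + 0*a_C + 3/8*a_D
  a_C = 1/8*a_A + 0*a_B + 0*a_C + 7/8*a_D

Substituting a_A = 1 and a_D = 0, rearrange to (I - Q) a = r where r[i] = P(i -> A):
  [5/8, 0] . (a_B, a_C) = 1/4
  [0, 1] . (a_B, a_C) = 1/8

Solving yields:
  a_B = 2/5
  a_C = 1/8

Starting state is B, so the absorption probability is a_B = 2/5.

Answer: 2/5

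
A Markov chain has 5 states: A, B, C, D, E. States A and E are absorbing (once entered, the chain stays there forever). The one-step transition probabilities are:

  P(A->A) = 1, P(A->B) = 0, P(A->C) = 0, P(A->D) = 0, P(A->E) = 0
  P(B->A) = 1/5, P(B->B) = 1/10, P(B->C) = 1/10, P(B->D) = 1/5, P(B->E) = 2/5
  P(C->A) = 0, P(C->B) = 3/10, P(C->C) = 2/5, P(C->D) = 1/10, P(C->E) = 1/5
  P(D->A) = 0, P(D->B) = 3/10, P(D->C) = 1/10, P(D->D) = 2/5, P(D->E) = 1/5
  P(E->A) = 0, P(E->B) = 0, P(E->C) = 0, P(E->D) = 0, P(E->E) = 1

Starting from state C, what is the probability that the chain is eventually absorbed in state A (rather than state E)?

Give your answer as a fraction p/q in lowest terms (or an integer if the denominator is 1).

Let a_i = P(absorbed in A | start in state i).
Boundary conditions: a_A = 1, a_E = 0.
For each transient state i, a_i = sum_j P(i->j) * a_j:
  a_B = 1/5*a_A + 1/10*a_B + 1/10*a_C + 1/5*a_D + 2/5*a_E
  a_C = 0*a_A + 3/10*a_B + 2/5*a_C + 1/10*a_D + 1/5*a_E
  a_D = 0*a_A + 3/10*a_B + 1/10*a_C + 2/5*a_D + 1/5*a_E

Substituting a_A = 1 and a_E = 0, rearrange to (I - Q) a = r where r[i] = P(i -> A):
  [9/10, -1/10, -1/5] . (a_B, a_C, a_D) = 1/5
  [-3/10, 3/5, -1/10] . (a_B, a_C, a_D) = 0
  [-3/10, -1/10, 3/5] . (a_B, a_C, a_D) = 0

Solving yields:
  a_B = 5/18
  a_C = 1/6
  a_D = 1/6

Starting state is C, so the absorption probability is a_C = 1/6.

Answer: 1/6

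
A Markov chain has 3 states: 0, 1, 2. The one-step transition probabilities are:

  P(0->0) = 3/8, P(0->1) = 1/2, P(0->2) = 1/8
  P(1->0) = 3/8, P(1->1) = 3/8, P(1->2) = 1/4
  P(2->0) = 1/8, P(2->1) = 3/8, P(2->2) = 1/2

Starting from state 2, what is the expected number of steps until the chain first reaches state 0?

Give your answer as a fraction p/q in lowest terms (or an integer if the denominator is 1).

Answer: 32/7

Derivation:
Let h_i = expected steps to first reach 0 from state i.
Boundary: h_0 = 0.
First-step equations for the other states:
  h_1 = 1 + 3/8*h_0 + 3/8*h_1 + 1/4*h_2
  h_2 = 1 + 1/8*h_0 + 3/8*h_1 + 1/2*h_2

Substituting h_0 = 0 and rearranging gives the linear system (I - Q) h = 1:
  [5/8, -1/4] . (h_1, h_2) = 1
  [-3/8, 1/2] . (h_1, h_2) = 1

Solving yields:
  h_1 = 24/7
  h_2 = 32/7

Starting state is 2, so the expected hitting time is h_2 = 32/7.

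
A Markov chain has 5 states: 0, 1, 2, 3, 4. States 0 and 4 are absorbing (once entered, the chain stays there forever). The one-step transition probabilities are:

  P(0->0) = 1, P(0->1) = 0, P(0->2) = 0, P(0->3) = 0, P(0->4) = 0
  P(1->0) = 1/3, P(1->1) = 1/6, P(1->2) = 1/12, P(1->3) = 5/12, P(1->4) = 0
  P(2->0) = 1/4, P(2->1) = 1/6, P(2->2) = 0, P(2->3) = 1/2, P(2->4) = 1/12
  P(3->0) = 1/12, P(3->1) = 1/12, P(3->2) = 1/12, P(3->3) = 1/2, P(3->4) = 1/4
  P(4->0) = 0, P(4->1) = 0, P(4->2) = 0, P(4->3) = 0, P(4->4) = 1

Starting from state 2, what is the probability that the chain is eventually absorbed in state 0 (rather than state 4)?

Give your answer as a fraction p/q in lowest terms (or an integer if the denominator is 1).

Let a_i = P(absorbed in 0 | start in state i).
Boundary conditions: a_0 = 1, a_4 = 0.
For each transient state i, a_i = sum_j P(i->j) * a_j:
  a_1 = 1/3*a_0 + 1/6*a_1 + 1/12*a_2 + 5/12*a_3 + 0*a_4
  a_2 = 1/4*a_0 + 1/6*a_1 + 0*a_2 + 1/2*a_3 + 1/12*a_4
  a_3 = 1/12*a_0 + 1/12*a_1 + 1/12*a_2 + 1/2*a_3 + 1/4*a_4

Substituting a_0 = 1 and a_4 = 0, rearrange to (I - Q) a = r where r[i] = P(i -> 0):
  [5/6, -1/12, -5/12] . (a_1, a_2, a_3) = 1/3
  [-1/6, 1, -1/2] . (a_1, a_2, a_3) = 1/4
  [-1/12, -1/12, 1/2] . (a_1, a_2, a_3) = 1/12

Solving yields:
  a_1 = 33/52
  a_2 = 307/572
  a_3 = 207/572

Starting state is 2, so the absorption probability is a_2 = 307/572.

Answer: 307/572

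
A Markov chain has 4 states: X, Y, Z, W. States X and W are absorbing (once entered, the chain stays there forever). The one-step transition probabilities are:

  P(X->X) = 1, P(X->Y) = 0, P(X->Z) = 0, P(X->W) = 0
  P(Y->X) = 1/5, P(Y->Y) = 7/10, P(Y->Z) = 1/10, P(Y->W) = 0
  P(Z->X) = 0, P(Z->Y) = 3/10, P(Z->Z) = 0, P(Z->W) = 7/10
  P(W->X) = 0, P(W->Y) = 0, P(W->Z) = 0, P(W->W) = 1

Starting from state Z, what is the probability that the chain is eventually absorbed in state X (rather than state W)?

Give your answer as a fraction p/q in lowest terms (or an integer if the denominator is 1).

Answer: 2/9

Derivation:
Let a_i = P(absorbed in X | start in state i).
Boundary conditions: a_X = 1, a_W = 0.
For each transient state i, a_i = sum_j P(i->j) * a_j:
  a_Y = 1/5*a_X + 7/10*a_Y + 1/10*a_Z + 0*a_W
  a_Z = 0*a_X + 3/10*a_Y + 0*a_Z + 7/10*a_W

Substituting a_X = 1 and a_W = 0, rearrange to (I - Q) a = r where r[i] = P(i -> X):
  [3/10, -1/10] . (a_Y, a_Z) = 1/5
  [-3/10, 1] . (a_Y, a_Z) = 0

Solving yields:
  a_Y = 20/27
  a_Z = 2/9

Starting state is Z, so the absorption probability is a_Z = 2/9.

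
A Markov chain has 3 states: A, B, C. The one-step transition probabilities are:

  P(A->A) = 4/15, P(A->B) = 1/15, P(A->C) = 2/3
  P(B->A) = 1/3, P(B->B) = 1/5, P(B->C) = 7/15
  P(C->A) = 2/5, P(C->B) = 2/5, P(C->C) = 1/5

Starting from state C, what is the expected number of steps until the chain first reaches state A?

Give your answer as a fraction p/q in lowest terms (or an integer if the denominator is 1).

Answer: 45/17

Derivation:
Let h_i = expected steps to first reach A from state i.
Boundary: h_A = 0.
First-step equations for the other states:
  h_B = 1 + 1/3*h_A + 1/5*h_B + 7/15*h_C
  h_C = 1 + 2/5*h_A + 2/5*h_B + 1/5*h_C

Substituting h_A = 0 and rearranging gives the linear system (I - Q) h = 1:
  [4/5, -7/15] . (h_B, h_C) = 1
  [-2/5, 4/5] . (h_B, h_C) = 1

Solving yields:
  h_B = 95/34
  h_C = 45/17

Starting state is C, so the expected hitting time is h_C = 45/17.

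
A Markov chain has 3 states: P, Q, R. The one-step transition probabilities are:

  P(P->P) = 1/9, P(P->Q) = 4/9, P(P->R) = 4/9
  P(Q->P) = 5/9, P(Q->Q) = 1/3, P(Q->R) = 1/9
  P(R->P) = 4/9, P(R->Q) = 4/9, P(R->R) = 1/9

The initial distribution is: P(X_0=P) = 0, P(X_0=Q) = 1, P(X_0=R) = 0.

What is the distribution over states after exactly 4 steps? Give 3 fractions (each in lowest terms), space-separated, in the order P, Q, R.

Propagating the distribution step by step (d_{t+1} = d_t * P):
d_0 = (P=0, Q=1, R=0)
  d_1[P] = 0*1/9 + 1*5/9 + 0*4/9 = 5/9
  d_1[Q] = 0*4/9 + 1*1/3 + 0*4/9 = 1/3
  d_1[R] = 0*4/9 + 1*1/9 + 0*1/9 = 1/9
d_1 = (P=5/9, Q=1/3, R=1/9)
  d_2[P] = 5/9*1/9 + 1/3*5/9 + 1/9*4/9 = 8/27
  d_2[Q] = 5/9*4/9 + 1/3*1/3 + 1/9*4/9 = 11/27
  d_2[R] = 5/9*4/9 + 1/3*1/9 + 1/9*1/9 = 8/27
d_2 = (P=8/27, Q=11/27, R=8/27)
  d_3[P] = 8/27*1/9 + 11/27*5/9 + 8/27*4/9 = 95/243
  d_3[Q] = 8/27*4/9 + 11/27*1/3 + 8/27*4/9 = 97/243
  d_3[R] = 8/27*4/9 + 11/27*1/9 + 8/27*1/9 = 17/81
d_3 = (P=95/243, Q=97/243, R=17/81)
  d_4[P] = 95/243*1/9 + 97/243*5/9 + 17/81*4/9 = 784/2187
  d_4[Q] = 95/243*4/9 + 97/243*1/3 + 17/81*4/9 = 875/2187
  d_4[R] = 95/243*4/9 + 97/243*1/9 + 17/81*1/9 = 176/729
d_4 = (P=784/2187, Q=875/2187, R=176/729)

Answer: 784/2187 875/2187 176/729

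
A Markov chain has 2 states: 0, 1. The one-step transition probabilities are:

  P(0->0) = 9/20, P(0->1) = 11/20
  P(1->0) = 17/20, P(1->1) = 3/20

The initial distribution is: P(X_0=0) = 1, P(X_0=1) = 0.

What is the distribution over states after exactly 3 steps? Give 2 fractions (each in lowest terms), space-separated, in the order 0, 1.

Answer: 291/500 209/500

Derivation:
Propagating the distribution step by step (d_{t+1} = d_t * P):
d_0 = (0=1, 1=0)
  d_1[0] = 1*9/20 + 0*17/20 = 9/20
  d_1[1] = 1*11/20 + 0*3/20 = 11/20
d_1 = (0=9/20, 1=11/20)
  d_2[0] = 9/20*9/20 + 11/20*17/20 = 67/100
  d_2[1] = 9/20*11/20 + 11/20*3/20 = 33/100
d_2 = (0=67/100, 1=33/100)
  d_3[0] = 67/100*9/20 + 33/100*17/20 = 291/500
  d_3[1] = 67/100*11/20 + 33/100*3/20 = 209/500
d_3 = (0=291/500, 1=209/500)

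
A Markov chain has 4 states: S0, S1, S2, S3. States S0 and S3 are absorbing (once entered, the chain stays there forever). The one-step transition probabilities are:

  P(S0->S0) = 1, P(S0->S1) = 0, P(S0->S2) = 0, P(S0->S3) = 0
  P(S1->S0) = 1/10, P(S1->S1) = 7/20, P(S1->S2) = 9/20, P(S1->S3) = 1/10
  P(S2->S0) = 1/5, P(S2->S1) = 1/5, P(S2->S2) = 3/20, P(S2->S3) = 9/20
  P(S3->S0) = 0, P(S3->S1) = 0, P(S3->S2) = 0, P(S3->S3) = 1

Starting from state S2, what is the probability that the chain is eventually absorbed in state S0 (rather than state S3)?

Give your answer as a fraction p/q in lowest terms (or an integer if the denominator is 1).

Let a_i = P(absorbed in S0 | start in state i).
Boundary conditions: a_S0 = 1, a_S3 = 0.
For each transient state i, a_i = sum_j P(i->j) * a_j:
  a_S1 = 1/10*a_S0 + 7/20*a_S1 + 9/20*a_S2 + 1/10*a_S3
  a_S2 = 1/5*a_S0 + 1/5*a_S1 + 3/20*a_S2 + 9/20*a_S3

Substituting a_S0 = 1 and a_S3 = 0, rearrange to (I - Q) a = r where r[i] = P(i -> S0):
  [13/20, -9/20] . (a_S1, a_S2) = 1/10
  [-1/5, 17/20] . (a_S1, a_S2) = 1/5

Solving yields:
  a_S1 = 14/37
  a_S2 = 12/37

Starting state is S2, so the absorption probability is a_S2 = 12/37.

Answer: 12/37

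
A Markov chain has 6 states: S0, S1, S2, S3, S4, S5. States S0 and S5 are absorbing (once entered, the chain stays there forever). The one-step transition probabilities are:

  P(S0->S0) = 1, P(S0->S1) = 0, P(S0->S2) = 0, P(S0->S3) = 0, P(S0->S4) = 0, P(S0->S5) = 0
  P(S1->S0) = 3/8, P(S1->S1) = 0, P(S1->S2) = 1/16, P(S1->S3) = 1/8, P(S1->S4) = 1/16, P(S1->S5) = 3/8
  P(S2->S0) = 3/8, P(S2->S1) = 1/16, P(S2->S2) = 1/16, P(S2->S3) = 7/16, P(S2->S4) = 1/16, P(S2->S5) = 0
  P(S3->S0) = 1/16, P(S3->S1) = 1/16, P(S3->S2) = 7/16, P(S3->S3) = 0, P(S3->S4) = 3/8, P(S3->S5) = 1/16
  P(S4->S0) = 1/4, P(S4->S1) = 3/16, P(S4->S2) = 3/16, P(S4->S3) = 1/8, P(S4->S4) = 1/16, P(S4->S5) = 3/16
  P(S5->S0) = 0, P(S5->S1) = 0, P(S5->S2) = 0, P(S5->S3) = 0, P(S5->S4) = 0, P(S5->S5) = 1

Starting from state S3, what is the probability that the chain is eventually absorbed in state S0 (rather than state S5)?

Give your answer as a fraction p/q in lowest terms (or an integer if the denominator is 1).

Answer: 8492/12495

Derivation:
Let a_i = P(absorbed in S0 | start in state i).
Boundary conditions: a_S0 = 1, a_S5 = 0.
For each transient state i, a_i = sum_j P(i->j) * a_j:
  a_S1 = 3/8*a_S0 + 0*a_S1 + 1/16*a_S2 + 1/8*a_S3 + 1/16*a_S4 + 3/8*a_S5
  a_S2 = 3/8*a_S0 + 1/16*a_S1 + 1/16*a_S2 + 7/16*a_S3 + 1/16*a_S4 + 0*a_S5
  a_S3 = 1/16*a_S0 + 1/16*a_S1 + 7/16*a_S2 + 0*a_S3 + 3/8*a_S4 + 1/16*a_S5
  a_S4 = 1/4*a_S0 + 3/16*a_S1 + 3/16*a_S2 + 1/8*a_S3 + 1/16*a_S4 + 3/16*a_S5

Substituting a_S0 = 1 and a_S5 = 0, rearrange to (I - Q) a = r where r[i] = P(i -> S0):
  [1, -1/16, -1/8, -1/16] . (a_S1, a_S2, a_S3, a_S4) = 3/8
  [-1/16, 15/16, -7/16, -1/16] . (a_S1, a_S2, a_S3, a_S4) = 3/8
  [-1/16, -7/16, 1, -3/8] . (a_S1, a_S2, a_S3, a_S4) = 1/16
  [-3/16, -3/16, -1/8, 15/16] . (a_S1, a_S2, a_S3, a_S4) = 1/4

Solving yields:
  a_S1 = 20572/37485
  a_S2 = 29819/37485
  a_S3 = 8492/12495
  a_S4 = 479/765

Starting state is S3, so the absorption probability is a_S3 = 8492/12495.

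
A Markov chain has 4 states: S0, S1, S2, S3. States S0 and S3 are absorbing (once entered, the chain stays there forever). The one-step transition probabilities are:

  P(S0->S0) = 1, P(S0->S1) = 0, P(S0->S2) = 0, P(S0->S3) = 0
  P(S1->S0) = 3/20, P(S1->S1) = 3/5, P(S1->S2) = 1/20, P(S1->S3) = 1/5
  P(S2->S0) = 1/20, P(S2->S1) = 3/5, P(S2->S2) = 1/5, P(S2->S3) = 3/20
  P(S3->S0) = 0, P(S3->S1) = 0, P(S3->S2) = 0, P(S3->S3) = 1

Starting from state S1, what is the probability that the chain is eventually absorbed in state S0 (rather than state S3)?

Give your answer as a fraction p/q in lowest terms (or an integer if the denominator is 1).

Answer: 49/116

Derivation:
Let a_i = P(absorbed in S0 | start in state i).
Boundary conditions: a_S0 = 1, a_S3 = 0.
For each transient state i, a_i = sum_j P(i->j) * a_j:
  a_S1 = 3/20*a_S0 + 3/5*a_S1 + 1/20*a_S2 + 1/5*a_S3
  a_S2 = 1/20*a_S0 + 3/5*a_S1 + 1/5*a_S2 + 3/20*a_S3

Substituting a_S0 = 1 and a_S3 = 0, rearrange to (I - Q) a = r where r[i] = P(i -> S0):
  [2/5, -1/20] . (a_S1, a_S2) = 3/20
  [-3/5, 4/5] . (a_S1, a_S2) = 1/20

Solving yields:
  a_S1 = 49/116
  a_S2 = 11/29

Starting state is S1, so the absorption probability is a_S1 = 49/116.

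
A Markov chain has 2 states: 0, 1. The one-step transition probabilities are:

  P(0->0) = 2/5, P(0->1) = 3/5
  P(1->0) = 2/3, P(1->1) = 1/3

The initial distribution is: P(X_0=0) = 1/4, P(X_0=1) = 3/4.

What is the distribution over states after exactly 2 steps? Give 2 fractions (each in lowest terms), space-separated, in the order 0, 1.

Propagating the distribution step by step (d_{t+1} = d_t * P):
d_0 = (0=1/4, 1=3/4)
  d_1[0] = 1/4*2/5 + 3/4*2/3 = 3/5
  d_1[1] = 1/4*3/5 + 3/4*1/3 = 2/5
d_1 = (0=3/5, 1=2/5)
  d_2[0] = 3/5*2/5 + 2/5*2/3 = 38/75
  d_2[1] = 3/5*3/5 + 2/5*1/3 = 37/75
d_2 = (0=38/75, 1=37/75)

Answer: 38/75 37/75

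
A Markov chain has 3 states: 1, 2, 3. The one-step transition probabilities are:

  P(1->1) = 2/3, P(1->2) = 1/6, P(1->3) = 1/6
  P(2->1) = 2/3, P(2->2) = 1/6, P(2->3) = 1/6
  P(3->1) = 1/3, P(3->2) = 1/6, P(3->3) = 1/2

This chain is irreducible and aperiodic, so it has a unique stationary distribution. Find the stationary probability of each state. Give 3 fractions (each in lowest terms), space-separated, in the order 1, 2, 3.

The stationary distribution satisfies pi = pi * P, i.e.:
  pi_1 = 2/3*pi_1 + 2/3*pi_2 + 1/3*pi_3
  pi_2 = 1/6*pi_1 + 1/6*pi_2 + 1/6*pi_3
  pi_3 = 1/6*pi_1 + 1/6*pi_2 + 1/2*pi_3
with normalization: pi_1 + pi_2 + pi_3 = 1.

Using the first 2 balance equations plus normalization, the linear system A*pi = b is:
  [-1/3, 2/3, 1/3] . pi = 0
  [1/6, -5/6, 1/6] . pi = 0
  [1, 1, 1] . pi = 1

Solving yields:
  pi_1 = 7/12
  pi_2 = 1/6
  pi_3 = 1/4

Verification (pi * P):
  7/12*2/3 + 1/6*2/3 + 1/4*1/3 = 7/12 = pi_1  (ok)
  7/12*1/6 + 1/6*1/6 + 1/4*1/6 = 1/6 = pi_2  (ok)
  7/12*1/6 + 1/6*1/6 + 1/4*1/2 = 1/4 = pi_3  (ok)

Answer: 7/12 1/6 1/4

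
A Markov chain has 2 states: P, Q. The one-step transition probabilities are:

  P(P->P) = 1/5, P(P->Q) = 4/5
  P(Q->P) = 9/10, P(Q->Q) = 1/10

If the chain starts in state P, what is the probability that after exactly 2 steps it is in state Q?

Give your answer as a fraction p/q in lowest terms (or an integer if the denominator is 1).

Answer: 6/25

Derivation:
Computing P^2 by repeated multiplication:
P^1 =
  P: [1/5, 4/5]
  Q: [9/10, 1/10]
P^2 =
  P: [19/25, 6/25]
  Q: [27/100, 73/100]

(P^2)[P -> Q] = 6/25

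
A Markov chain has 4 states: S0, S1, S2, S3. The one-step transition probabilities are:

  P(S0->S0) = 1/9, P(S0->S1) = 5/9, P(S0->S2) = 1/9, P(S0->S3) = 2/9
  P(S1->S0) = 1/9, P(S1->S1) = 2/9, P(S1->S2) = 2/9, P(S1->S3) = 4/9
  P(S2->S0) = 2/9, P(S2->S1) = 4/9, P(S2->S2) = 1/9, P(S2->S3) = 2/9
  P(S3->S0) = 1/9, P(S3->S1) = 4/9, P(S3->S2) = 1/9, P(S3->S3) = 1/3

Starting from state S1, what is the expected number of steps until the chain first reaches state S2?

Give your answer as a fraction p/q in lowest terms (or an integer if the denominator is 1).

Answer: 405/68

Derivation:
Let h_i = expected steps to first reach S2 from state i.
Boundary: h_S2 = 0.
First-step equations for the other states:
  h_S0 = 1 + 1/9*h_S0 + 5/9*h_S1 + 1/9*h_S2 + 2/9*h_S3
  h_S1 = 1 + 1/9*h_S0 + 2/9*h_S1 + 2/9*h_S2 + 4/9*h_S3
  h_S3 = 1 + 1/9*h_S0 + 4/9*h_S1 + 1/9*h_S2 + 1/3*h_S3

Substituting h_S2 = 0 and rearranging gives the linear system (I - Q) h = 1:
  [8/9, -5/9, -2/9] . (h_S0, h_S1, h_S3) = 1
  [-1/9, 7/9, -4/9] . (h_S0, h_S1, h_S3) = 1
  [-1/9, -4/9, 2/3] . (h_S0, h_S1, h_S3) = 1

Solving yields:
  h_S0 = 441/68
  h_S1 = 405/68
  h_S3 = 891/136

Starting state is S1, so the expected hitting time is h_S1 = 405/68.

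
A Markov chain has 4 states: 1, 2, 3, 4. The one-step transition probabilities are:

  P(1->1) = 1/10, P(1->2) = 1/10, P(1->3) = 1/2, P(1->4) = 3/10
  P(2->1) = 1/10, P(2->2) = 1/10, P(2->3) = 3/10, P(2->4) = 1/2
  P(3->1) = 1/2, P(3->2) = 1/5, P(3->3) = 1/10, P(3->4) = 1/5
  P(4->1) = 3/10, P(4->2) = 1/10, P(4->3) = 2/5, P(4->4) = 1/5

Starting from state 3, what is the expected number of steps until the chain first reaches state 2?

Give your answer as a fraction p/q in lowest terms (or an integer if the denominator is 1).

Let h_i = expected steps to first reach 2 from state i.
Boundary: h_2 = 0.
First-step equations for the other states:
  h_1 = 1 + 1/10*h_1 + 1/10*h_2 + 1/2*h_3 + 3/10*h_4
  h_3 = 1 + 1/2*h_1 + 1/5*h_2 + 1/10*h_3 + 1/5*h_4
  h_4 = 1 + 3/10*h_1 + 1/10*h_2 + 2/5*h_3 + 1/5*h_4

Substituting h_2 = 0 and rearranging gives the linear system (I - Q) h = 1:
  [9/10, -1/2, -3/10] . (h_1, h_3, h_4) = 1
  [-1/2, 9/10, -1/5] . (h_1, h_3, h_4) = 1
  [-3/10, -2/5, 4/5] . (h_1, h_3, h_4) = 1

Solving yields:
  h_1 = 306/41
  h_3 = 284/41
  h_4 = 308/41

Starting state is 3, so the expected hitting time is h_3 = 284/41.

Answer: 284/41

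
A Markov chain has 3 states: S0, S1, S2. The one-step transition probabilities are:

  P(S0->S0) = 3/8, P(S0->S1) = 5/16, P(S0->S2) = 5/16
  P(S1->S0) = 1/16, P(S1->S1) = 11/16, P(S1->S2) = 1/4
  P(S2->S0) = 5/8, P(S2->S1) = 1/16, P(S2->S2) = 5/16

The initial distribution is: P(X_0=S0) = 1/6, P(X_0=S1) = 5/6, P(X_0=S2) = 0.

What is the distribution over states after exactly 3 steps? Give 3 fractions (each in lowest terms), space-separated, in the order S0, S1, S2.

Answer: 1799/6144 435/1024 1735/6144

Derivation:
Propagating the distribution step by step (d_{t+1} = d_t * P):
d_0 = (S0=1/6, S1=5/6, S2=0)
  d_1[S0] = 1/6*3/8 + 5/6*1/16 + 0*5/8 = 11/96
  d_1[S1] = 1/6*5/16 + 5/6*11/16 + 0*1/16 = 5/8
  d_1[S2] = 1/6*5/16 + 5/6*1/4 + 0*5/16 = 25/96
d_1 = (S0=11/96, S1=5/8, S2=25/96)
  d_2[S0] = 11/96*3/8 + 5/8*1/16 + 25/96*5/8 = 47/192
  d_2[S1] = 11/96*5/16 + 5/8*11/16 + 25/96*1/16 = 185/384
  d_2[S2] = 11/96*5/16 + 5/8*1/4 + 25/96*5/16 = 35/128
d_2 = (S0=47/192, S1=185/384, S2=35/128)
  d_3[S0] = 47/192*3/8 + 185/384*1/16 + 35/128*5/8 = 1799/6144
  d_3[S1] = 47/192*5/16 + 185/384*11/16 + 35/128*1/16 = 435/1024
  d_3[S2] = 47/192*5/16 + 185/384*1/4 + 35/128*5/16 = 1735/6144
d_3 = (S0=1799/6144, S1=435/1024, S2=1735/6144)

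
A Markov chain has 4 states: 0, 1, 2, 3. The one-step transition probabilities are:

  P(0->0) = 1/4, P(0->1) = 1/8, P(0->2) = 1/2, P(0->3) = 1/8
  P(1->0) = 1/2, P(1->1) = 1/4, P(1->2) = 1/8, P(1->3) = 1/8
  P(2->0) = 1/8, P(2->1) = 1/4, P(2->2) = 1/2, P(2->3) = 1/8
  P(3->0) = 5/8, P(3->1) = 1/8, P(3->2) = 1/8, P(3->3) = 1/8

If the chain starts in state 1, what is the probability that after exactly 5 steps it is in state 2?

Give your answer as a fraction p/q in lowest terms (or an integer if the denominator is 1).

Computing P^5 by repeated multiplication:
P^1 =
  0: [1/4, 1/8, 1/2, 1/8]
  1: [1/2, 1/4, 1/8, 1/8]
  2: [1/8, 1/4, 1/2, 1/8]
  3: [5/8, 1/8, 1/8, 1/8]
P^2 =
  0: [17/64, 13/64, 13/32, 1/8]
  1: [11/32, 11/64, 23/64, 1/8]
  2: [19/64, 7/32, 23/64, 1/8]
  3: [5/16, 5/32, 13/32, 1/8]
P^3 =
  0: [19/64, 103/512, 193/512, 1/8]
  1: [151/512, 49/256, 199/512, 1/8]
  2: [157/512, 101/512, 95/256, 1/8]
  3: [73/256, 25/128, 101/256, 1/8]
P^4 =
  0: [1229/4096, 101/512, 1547/4096, 1/8]
  1: [1213/4096, 809/4096, 781/2048, 1/8]
  2: [307/1024, 803/4096, 1553/4096, 1/8]
  3: [607/2048, 407/2048, 389/1024, 1/8]
P^5 =
  0: [9797/32768, 6451/32768, 1553/4096, 1/8]
  1: [1223/4096, 6467/32768, 12421/32768, 1/8]
  2: [9781/32768, 1613/8192, 12439/32768, 1/8]
  3: [1225/4096, 3233/16384, 6203/16384, 1/8]

(P^5)[1 -> 2] = 12421/32768

Answer: 12421/32768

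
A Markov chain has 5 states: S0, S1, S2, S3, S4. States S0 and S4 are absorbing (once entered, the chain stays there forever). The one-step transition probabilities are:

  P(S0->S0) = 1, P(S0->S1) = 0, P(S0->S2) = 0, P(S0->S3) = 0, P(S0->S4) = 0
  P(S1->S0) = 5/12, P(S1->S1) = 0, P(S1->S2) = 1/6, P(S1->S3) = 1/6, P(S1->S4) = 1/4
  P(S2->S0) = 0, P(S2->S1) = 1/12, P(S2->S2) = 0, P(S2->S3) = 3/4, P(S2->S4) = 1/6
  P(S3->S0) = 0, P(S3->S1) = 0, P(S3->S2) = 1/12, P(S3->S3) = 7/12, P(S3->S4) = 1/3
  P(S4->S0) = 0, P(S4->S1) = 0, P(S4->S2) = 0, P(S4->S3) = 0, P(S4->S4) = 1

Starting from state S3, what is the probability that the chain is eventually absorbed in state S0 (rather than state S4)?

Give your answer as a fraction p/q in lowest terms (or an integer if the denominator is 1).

Let a_i = P(absorbed in S0 | start in state i).
Boundary conditions: a_S0 = 1, a_S4 = 0.
For each transient state i, a_i = sum_j P(i->j) * a_j:
  a_S1 = 5/12*a_S0 + 0*a_S1 + 1/6*a_S2 + 1/6*a_S3 + 1/4*a_S4
  a_S2 = 0*a_S0 + 1/12*a_S1 + 0*a_S2 + 3/4*a_S3 + 1/6*a_S4
  a_S3 = 0*a_S0 + 0*a_S1 + 1/12*a_S2 + 7/12*a_S3 + 1/3*a_S4

Substituting a_S0 = 1 and a_S4 = 0, rearrange to (I - Q) a = r where r[i] = P(i -> S0):
  [1, -1/6, -1/6] . (a_S1, a_S2, a_S3) = 5/12
  [-1/12, 1, -3/4] . (a_S1, a_S2, a_S3) = 0
  [0, -1/12, 5/12] . (a_S1, a_S2, a_S3) = 0

Solving yields:
  a_S1 = 17/40
  a_S2 = 1/24
  a_S3 = 1/120

Starting state is S3, so the absorption probability is a_S3 = 1/120.

Answer: 1/120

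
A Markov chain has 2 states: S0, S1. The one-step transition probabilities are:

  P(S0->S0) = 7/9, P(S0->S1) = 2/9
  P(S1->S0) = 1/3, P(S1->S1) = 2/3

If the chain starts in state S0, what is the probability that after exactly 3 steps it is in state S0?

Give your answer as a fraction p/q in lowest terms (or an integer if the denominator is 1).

Answer: 463/729

Derivation:
Computing P^3 by repeated multiplication:
P^1 =
  S0: [7/9, 2/9]
  S1: [1/3, 2/3]
P^2 =
  S0: [55/81, 26/81]
  S1: [13/27, 14/27]
P^3 =
  S0: [463/729, 266/729]
  S1: [133/243, 110/243]

(P^3)[S0 -> S0] = 463/729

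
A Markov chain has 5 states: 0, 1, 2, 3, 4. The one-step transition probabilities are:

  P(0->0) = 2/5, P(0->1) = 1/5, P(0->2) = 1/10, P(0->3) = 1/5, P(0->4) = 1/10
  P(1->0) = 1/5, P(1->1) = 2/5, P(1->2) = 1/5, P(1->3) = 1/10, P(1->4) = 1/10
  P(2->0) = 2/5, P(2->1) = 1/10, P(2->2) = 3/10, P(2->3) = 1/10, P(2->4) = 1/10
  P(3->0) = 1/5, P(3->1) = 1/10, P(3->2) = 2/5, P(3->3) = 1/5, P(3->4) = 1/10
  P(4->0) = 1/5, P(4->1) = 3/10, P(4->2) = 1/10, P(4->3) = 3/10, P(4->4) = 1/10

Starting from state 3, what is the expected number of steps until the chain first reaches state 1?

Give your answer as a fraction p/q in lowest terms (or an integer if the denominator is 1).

Answer: 4700/711

Derivation:
Let h_i = expected steps to first reach 1 from state i.
Boundary: h_1 = 0.
First-step equations for the other states:
  h_0 = 1 + 2/5*h_0 + 1/5*h_1 + 1/10*h_2 + 1/5*h_3 + 1/10*h_4
  h_2 = 1 + 2/5*h_0 + 1/10*h_1 + 3/10*h_2 + 1/10*h_3 + 1/10*h_4
  h_3 = 1 + 1/5*h_0 + 1/10*h_1 + 2/5*h_2 + 1/5*h_3 + 1/10*h_4
  h_4 = 1 + 1/5*h_0 + 3/10*h_1 + 1/10*h_2 + 3/10*h_3 + 1/10*h_4

Substituting h_1 = 0 and rearranging gives the linear system (I - Q) h = 1:
  [3/5, -1/10, -1/5, -1/10] . (h_0, h_2, h_3, h_4) = 1
  [-2/5, 7/10, -1/10, -1/10] . (h_0, h_2, h_3, h_4) = 1
  [-1/5, -2/5, 4/5, -1/10] . (h_0, h_2, h_3, h_4) = 1
  [-1/5, -1/10, -3/10, 9/10] . (h_0, h_2, h_3, h_4) = 1

Solving yields:
  h_0 = 4150/711
  h_2 = 4600/711
  h_3 = 4700/711
  h_4 = 3790/711

Starting state is 3, so the expected hitting time is h_3 = 4700/711.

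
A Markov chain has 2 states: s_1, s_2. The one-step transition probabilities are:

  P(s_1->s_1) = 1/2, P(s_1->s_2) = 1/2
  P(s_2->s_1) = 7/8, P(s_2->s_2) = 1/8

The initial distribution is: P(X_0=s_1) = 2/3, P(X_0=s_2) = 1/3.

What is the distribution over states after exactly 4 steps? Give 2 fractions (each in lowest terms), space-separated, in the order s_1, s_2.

Answer: 2609/4096 1487/4096

Derivation:
Propagating the distribution step by step (d_{t+1} = d_t * P):
d_0 = (s_1=2/3, s_2=1/3)
  d_1[s_1] = 2/3*1/2 + 1/3*7/8 = 5/8
  d_1[s_2] = 2/3*1/2 + 1/3*1/8 = 3/8
d_1 = (s_1=5/8, s_2=3/8)
  d_2[s_1] = 5/8*1/2 + 3/8*7/8 = 41/64
  d_2[s_2] = 5/8*1/2 + 3/8*1/8 = 23/64
d_2 = (s_1=41/64, s_2=23/64)
  d_3[s_1] = 41/64*1/2 + 23/64*7/8 = 325/512
  d_3[s_2] = 41/64*1/2 + 23/64*1/8 = 187/512
d_3 = (s_1=325/512, s_2=187/512)
  d_4[s_1] = 325/512*1/2 + 187/512*7/8 = 2609/4096
  d_4[s_2] = 325/512*1/2 + 187/512*1/8 = 1487/4096
d_4 = (s_1=2609/4096, s_2=1487/4096)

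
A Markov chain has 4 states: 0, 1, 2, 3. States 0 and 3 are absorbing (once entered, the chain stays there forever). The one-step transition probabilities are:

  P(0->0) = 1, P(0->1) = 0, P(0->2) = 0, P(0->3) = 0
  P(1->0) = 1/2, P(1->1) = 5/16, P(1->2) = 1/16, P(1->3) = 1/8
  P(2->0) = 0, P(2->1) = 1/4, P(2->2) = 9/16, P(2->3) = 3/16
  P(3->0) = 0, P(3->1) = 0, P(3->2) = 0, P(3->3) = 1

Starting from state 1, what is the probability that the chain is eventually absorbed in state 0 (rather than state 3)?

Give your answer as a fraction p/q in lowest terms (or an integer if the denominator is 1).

Let a_i = P(absorbed in 0 | start in state i).
Boundary conditions: a_0 = 1, a_3 = 0.
For each transient state i, a_i = sum_j P(i->j) * a_j:
  a_1 = 1/2*a_0 + 5/16*a_1 + 1/16*a_2 + 1/8*a_3
  a_2 = 0*a_0 + 1/4*a_1 + 9/16*a_2 + 3/16*a_3

Substituting a_0 = 1 and a_3 = 0, rearrange to (I - Q) a = r where r[i] = P(i -> 0):
  [11/16, -1/16] . (a_1, a_2) = 1/2
  [-1/4, 7/16] . (a_1, a_2) = 0

Solving yields:
  a_1 = 56/73
  a_2 = 32/73

Starting state is 1, so the absorption probability is a_1 = 56/73.

Answer: 56/73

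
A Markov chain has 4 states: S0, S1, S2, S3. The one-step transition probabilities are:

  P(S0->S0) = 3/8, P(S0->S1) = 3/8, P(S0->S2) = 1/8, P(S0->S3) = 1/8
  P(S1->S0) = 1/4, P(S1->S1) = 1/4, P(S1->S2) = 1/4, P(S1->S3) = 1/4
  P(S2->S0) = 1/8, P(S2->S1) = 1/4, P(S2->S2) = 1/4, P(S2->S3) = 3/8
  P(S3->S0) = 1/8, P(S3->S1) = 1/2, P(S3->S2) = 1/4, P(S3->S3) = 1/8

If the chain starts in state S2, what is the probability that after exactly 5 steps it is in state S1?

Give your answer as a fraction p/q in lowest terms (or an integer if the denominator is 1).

Answer: 5459/16384

Derivation:
Computing P^5 by repeated multiplication:
P^1 =
  S0: [3/8, 3/8, 1/8, 1/8]
  S1: [1/4, 1/4, 1/4, 1/4]
  S2: [1/8, 1/4, 1/4, 3/8]
  S3: [1/8, 1/2, 1/4, 1/8]
P^2 =
  S0: [17/64, 21/64, 13/64, 13/64]
  S1: [7/32, 11/32, 7/32, 7/32]
  S2: [3/16, 23/64, 15/64, 7/32]
  S3: [7/32, 19/64, 15/64, 1/4]
P^3 =
  S0: [119/512, 171/512, 111/512, 111/512]
  S1: [57/256, 85/256, 57/256, 57/256]
  S2: [111/512, 21/64, 29/128, 117/512]
  S3: [111/512, 87/256, 57/256, 113/512]
P^4 =
  S0: [921/4096, 1365/4096, 905/4096, 905/4096]
  S1: [455/2048, 683/2048, 455/2048, 455/2048]
  S2: [451/2048, 1369/4096, 913/4096, 57/256]
  S3: [227/1024, 1361/4096, 913/4096, 457/2048]
P^5 =
  S0: [7303/32768, 10923/32768, 7271/32768, 7271/32768]
  S1: [3641/16384, 5461/16384, 3641/16384, 3641/16384]
  S2: [7269/32768, 5459/16384, 3645/16384, 7291/32768]
  S3: [7273/32768, 683/2048, 1821/8192, 7283/32768]

(P^5)[S2 -> S1] = 5459/16384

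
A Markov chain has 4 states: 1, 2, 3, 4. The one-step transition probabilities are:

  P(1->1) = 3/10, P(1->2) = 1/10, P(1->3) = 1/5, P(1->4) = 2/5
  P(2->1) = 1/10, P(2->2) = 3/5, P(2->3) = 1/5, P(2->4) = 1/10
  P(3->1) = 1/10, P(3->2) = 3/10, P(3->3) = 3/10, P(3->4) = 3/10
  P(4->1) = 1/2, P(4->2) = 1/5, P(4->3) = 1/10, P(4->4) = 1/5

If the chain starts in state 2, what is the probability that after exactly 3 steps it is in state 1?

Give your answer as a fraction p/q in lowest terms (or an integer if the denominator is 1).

Answer: 51/250

Derivation:
Computing P^3 by repeated multiplication:
P^1 =
  1: [3/10, 1/10, 1/5, 2/5]
  2: [1/10, 3/5, 1/5, 1/10]
  3: [1/10, 3/10, 3/10, 3/10]
  4: [1/2, 1/5, 1/10, 1/5]
P^2 =
  1: [8/25, 23/100, 9/50, 27/100]
  2: [4/25, 9/20, 21/100, 9/50]
  3: [6/25, 17/50, 1/5, 11/50]
  4: [7/25, 6/25, 19/100, 29/100]
P^3 =
  1: [34/125, 139/500, 191/1000, 259/1000]
  2: [51/250, 77/200, 203/1000, 26/125]
  3: [59/250, 83/250, 99/500, 117/500]
  4: [34/125, 287/1000, 19/100, 251/1000]

(P^3)[2 -> 1] = 51/250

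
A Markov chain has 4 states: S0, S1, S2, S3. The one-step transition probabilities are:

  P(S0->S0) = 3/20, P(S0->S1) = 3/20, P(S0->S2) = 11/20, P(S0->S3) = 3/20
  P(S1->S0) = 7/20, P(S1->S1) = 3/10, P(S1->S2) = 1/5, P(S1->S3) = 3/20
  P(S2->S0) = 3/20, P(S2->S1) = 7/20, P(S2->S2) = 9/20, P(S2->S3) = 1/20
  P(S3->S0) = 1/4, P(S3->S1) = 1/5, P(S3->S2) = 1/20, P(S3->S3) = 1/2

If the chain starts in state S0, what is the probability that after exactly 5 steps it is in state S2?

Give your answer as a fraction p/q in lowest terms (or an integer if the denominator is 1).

Computing P^5 by repeated multiplication:
P^1 =
  S0: [3/20, 3/20, 11/20, 3/20]
  S1: [7/20, 3/10, 1/5, 3/20]
  S2: [3/20, 7/20, 9/20, 1/20]
  S3: [1/4, 1/5, 1/20, 1/2]
P^2 =
  S0: [39/200, 29/100, 147/400, 59/400]
  S1: [9/40, 97/400, 7/20, 73/400]
  S2: [9/40, 59/200, 143/400, 49/400]
  S3: [6/25, 43/200, 9/40, 8/25]
P^3 =
  S0: [891/4000, 439/1600, 169/500, 1319/8000]
  S1: [867/4000, 531/2000, 2711/8000, 1431/8000]
  S2: [177/800, 87/320, 1399/4000, 1257/8000]
  S3: [9/40, 973/4000, 1169/4000, 479/2000]
P^4 =
  S0: [17709/80000, 267/1000, 54037/160000, 1113/6400]
  S1: [17679/80000, 42647/160000, 267/800, 5719/32000]
  S2: [17607/80000, 21487/80000, 54609/160000, 27203/160000]
  S3: [1113/5000, 20553/80000, 25271/80000, 1023/5000]
P^5 =
  S0: [70653/320000, 852133/3200000, 268659/800000, 566701/3200000]
  S1: [353889/1600000, 106267/400000, 1068721/3200000, 114673/640000]
  S2: [353151/1600000, 854561/3200000, 538967/1600000, 561203/3200000]
  S3: [88737/400000, 419111/1600000, 521907/1600000, 152017/800000]

(P^5)[S0 -> S2] = 268659/800000

Answer: 268659/800000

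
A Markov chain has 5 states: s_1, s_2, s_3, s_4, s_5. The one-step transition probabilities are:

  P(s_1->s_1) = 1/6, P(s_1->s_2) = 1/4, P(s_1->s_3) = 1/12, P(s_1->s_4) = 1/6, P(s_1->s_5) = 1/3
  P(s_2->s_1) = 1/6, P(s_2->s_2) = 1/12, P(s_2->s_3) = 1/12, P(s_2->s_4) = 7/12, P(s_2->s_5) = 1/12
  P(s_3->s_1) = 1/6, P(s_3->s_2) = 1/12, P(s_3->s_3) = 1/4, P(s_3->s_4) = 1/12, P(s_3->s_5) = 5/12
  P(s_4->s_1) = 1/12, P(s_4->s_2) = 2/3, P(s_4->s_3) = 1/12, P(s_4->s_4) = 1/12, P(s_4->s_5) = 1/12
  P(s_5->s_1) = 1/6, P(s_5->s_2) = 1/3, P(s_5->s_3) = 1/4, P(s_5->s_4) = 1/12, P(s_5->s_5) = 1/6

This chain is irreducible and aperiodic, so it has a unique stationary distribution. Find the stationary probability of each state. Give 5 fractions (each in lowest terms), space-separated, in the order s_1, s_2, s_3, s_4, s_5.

The stationary distribution satisfies pi = pi * P, i.e.:
  pi_s_1 = 1/6*pi_s_1 + 1/6*pi_s_2 + 1/6*pi_s_3 + 1/12*pi_s_4 + 1/6*pi_s_5
  pi_s_2 = 1/4*pi_s_1 + 1/12*pi_s_2 + 1/12*pi_s_3 + 2/3*pi_s_4 + 1/3*pi_s_5
  pi_s_3 = 1/12*pi_s_1 + 1/12*pi_s_2 + 1/4*pi_s_3 + 1/12*pi_s_4 + 1/4*pi_s_5
  pi_s_4 = 1/6*pi_s_1 + 7/12*pi_s_2 + 1/12*pi_s_3 + 1/12*pi_s_4 + 1/12*pi_s_5
  pi_s_5 = 1/3*pi_s_1 + 1/12*pi_s_2 + 5/12*pi_s_3 + 1/12*pi_s_4 + 1/6*pi_s_5
with normalization: pi_s_1 + pi_s_2 + pi_s_3 + pi_s_4 + pi_s_5 = 1.

Using the first 4 balance equations plus normalization, the linear system A*pi = b is:
  [-5/6, 1/6, 1/6, 1/12, 1/6] . pi = 0
  [1/4, -11/12, 1/12, 2/3, 1/3] . pi = 0
  [1/12, 1/12, -3/4, 1/12, 1/4] . pi = 0
  [1/6, 7/12, 1/12, -11/12, 1/12] . pi = 0
  [1, 1, 1, 1, 1] . pi = 1

Solving yields:
  pi_s_1 = 520/3551
  pi_s_2 = 2091/7102
  pi_s_3 = 2899/21306
  pi_s_4 = 862/3551
  pi_s_5 = 1921/10653

Verification (pi * P):
  520/3551*1/6 + 2091/7102*1/6 + 2899/21306*1/6 + 862/3551*1/12 + 1921/10653*1/6 = 520/3551 = pi_s_1  (ok)
  520/3551*1/4 + 2091/7102*1/12 + 2899/21306*1/12 + 862/3551*2/3 + 1921/10653*1/3 = 2091/7102 = pi_s_2  (ok)
  520/3551*1/12 + 2091/7102*1/12 + 2899/21306*1/4 + 862/3551*1/12 + 1921/10653*1/4 = 2899/21306 = pi_s_3  (ok)
  520/3551*1/6 + 2091/7102*7/12 + 2899/21306*1/12 + 862/3551*1/12 + 1921/10653*1/12 = 862/3551 = pi_s_4  (ok)
  520/3551*1/3 + 2091/7102*1/12 + 2899/21306*5/12 + 862/3551*1/12 + 1921/10653*1/6 = 1921/10653 = pi_s_5  (ok)

Answer: 520/3551 2091/7102 2899/21306 862/3551 1921/10653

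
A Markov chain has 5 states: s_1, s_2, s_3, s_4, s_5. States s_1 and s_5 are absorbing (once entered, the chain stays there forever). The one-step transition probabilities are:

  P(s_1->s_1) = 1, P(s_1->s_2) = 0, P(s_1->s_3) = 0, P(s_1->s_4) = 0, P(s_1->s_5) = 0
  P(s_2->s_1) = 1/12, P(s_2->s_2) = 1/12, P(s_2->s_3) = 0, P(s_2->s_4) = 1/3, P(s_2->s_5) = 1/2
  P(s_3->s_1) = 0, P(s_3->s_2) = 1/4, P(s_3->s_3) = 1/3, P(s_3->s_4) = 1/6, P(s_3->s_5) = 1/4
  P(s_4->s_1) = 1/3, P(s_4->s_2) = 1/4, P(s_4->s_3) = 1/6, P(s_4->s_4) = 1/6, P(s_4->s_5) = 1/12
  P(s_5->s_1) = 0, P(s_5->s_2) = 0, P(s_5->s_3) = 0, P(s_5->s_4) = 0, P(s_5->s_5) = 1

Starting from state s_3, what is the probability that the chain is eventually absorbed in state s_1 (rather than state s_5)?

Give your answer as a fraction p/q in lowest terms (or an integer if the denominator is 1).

Let a_i = P(absorbed in s_1 | start in state i).
Boundary conditions: a_s_1 = 1, a_s_5 = 0.
For each transient state i, a_i = sum_j P(i->j) * a_j:
  a_s_2 = 1/12*a_s_1 + 1/12*a_s_2 + 0*a_s_3 + 1/3*a_s_4 + 1/2*a_s_5
  a_s_3 = 0*a_s_1 + 1/4*a_s_2 + 1/3*a_s_3 + 1/6*a_s_4 + 1/4*a_s_5
  a_s_4 = 1/3*a_s_1 + 1/4*a_s_2 + 1/6*a_s_3 + 1/6*a_s_4 + 1/12*a_s_5

Substituting a_s_1 = 1 and a_s_5 = 0, rearrange to (I - Q) a = r where r[i] = P(i -> s_1):
  [11/12, 0, -1/3] . (a_s_2, a_s_3, a_s_4) = 1/12
  [-1/4, 2/3, -1/6] . (a_s_2, a_s_3, a_s_4) = 0
  [-1/4, -1/6, 5/6] . (a_s_2, a_s_3, a_s_4) = 1/3

Solving yields:
  a_s_2 = 51/179
  a_s_3 = 43/179
  a_s_4 = 191/358

Starting state is s_3, so the absorption probability is a_s_3 = 43/179.

Answer: 43/179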